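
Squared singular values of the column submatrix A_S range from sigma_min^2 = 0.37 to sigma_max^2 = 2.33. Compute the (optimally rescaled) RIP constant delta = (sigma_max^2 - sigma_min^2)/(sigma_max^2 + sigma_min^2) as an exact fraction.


lambda_max - lambda_min = 2.33 - 0.37 = 1.96.
lambda_max + lambda_min = 2.33 + 0.37 = 2.70.
delta = 1.96/2.70 = 196/270 = 98/135.

98/135


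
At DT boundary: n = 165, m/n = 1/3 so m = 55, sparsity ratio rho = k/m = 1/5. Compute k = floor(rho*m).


m = 1/3*165 = 55.
rho = 1/5.
rho*m = 1/5*55 = 11.
k = floor(11) = 11.

11


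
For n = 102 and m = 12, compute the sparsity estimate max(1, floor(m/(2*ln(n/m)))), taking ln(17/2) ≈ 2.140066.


n/m = 102/12 = 17/2.
ln(n/m) ≈ 2.140066.
2*ln(n/m) ≈ 4.280132.
m/(2*ln(n/m)) ≈ 12/4.280132 ≈ 2.8037.
floor = 2.
k_max = max(1, 2) = 2.

2


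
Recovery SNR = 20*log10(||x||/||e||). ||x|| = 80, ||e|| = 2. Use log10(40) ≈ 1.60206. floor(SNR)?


||x||/||e|| = 80/2 = 40.
log10(40) ≈ 1.60206.
20*log10(||x||/||e||) ≈ 20*1.60206 = 32.0412.
floor(32.0412) = 32.

32


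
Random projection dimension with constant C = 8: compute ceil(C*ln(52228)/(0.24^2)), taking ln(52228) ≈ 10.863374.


ln(52228) ≈ 10.863374.
eps^2 = 0.24^2 = 0.0576.
C*ln(N)/eps^2 ≈ 8*10.863374/0.0576 ≈ 1508.8019.
m = ceil(1508.8019) = 1509.

1509


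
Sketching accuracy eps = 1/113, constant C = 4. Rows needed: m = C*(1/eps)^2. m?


1/eps = 113.
(1/eps)^2 = 12769.
m = 4*12769 = 51076.

51076


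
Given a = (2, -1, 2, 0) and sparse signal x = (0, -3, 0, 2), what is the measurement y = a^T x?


Non-zero terms: ['-1*-3', '0*2']
Products: [3, 0]
y = sum = 3.

3


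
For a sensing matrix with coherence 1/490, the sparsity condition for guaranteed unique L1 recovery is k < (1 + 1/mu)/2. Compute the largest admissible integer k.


1/mu = 490.
1 + 1/mu = 491.
(1 + 1/mu)/2 = 245.5 is not an integer, so k_max = floor(245.5) = 245.

245


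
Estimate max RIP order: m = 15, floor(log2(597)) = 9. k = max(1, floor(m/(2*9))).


floor(log2(597)) = 9.
2*9 = 18.
m/(2*floor(log2(n))) = 15/18 ≈ 0.8333.
floor = 0.
k = max(1, 0) = 1.

1


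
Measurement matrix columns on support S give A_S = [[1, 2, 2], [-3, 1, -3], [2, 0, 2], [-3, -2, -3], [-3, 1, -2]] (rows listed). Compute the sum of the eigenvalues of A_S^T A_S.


Sum of eigenvalues of A_S^T A_S = trace(A_S^T A_S) = sum of squared column norms of A_S.
A_S^T A_S diagonal: [32, 10, 30].
trace = 32 + 10 + 30 = 72.

72


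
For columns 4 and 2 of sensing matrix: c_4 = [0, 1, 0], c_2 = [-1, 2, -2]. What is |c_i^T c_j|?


Inner product: 0*-1 + 1*2 + 0*-2
Products: [0, 2, 0]
Sum = 2.
|dot| = 2.

2


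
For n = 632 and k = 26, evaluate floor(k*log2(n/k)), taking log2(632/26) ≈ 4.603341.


log2(n/k) = log2(632/26) ≈ 4.603341.
k*log2(n/k) ≈ 26*4.603341 = 119.686866.
floor(119.686866) = 119.

119


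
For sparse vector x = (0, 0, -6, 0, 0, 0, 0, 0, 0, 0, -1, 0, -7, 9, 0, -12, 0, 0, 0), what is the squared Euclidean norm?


Non-zero entries: [(2, -6), (10, -1), (12, -7), (13, 9), (15, -12)]
Squares: [36, 1, 49, 81, 144]
||x||_2^2 = sum = 311.

311


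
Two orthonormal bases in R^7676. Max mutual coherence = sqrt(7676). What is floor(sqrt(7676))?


87^2 = 7569 <= 7676 < 7744 = 88^2, so 87 <= sqrt(7676) < 88.
floor(sqrt(7676)) = 87.

87


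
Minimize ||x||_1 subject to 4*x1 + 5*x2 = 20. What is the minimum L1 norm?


Axis intercepts:
  x1 = 5, x2 = 0: L1 = 5
  x1 = 0, x2 = 4: L1 = 4
x* = (0, 4)
||x*||_1 = 4.

4


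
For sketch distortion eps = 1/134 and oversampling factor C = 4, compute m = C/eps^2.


1/eps = 134.
(1/eps)^2 = 17956.
m = 4*17956 = 71824.

71824


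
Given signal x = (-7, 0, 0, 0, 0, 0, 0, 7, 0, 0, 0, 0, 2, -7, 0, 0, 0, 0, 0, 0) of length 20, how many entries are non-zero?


Non-zero positions: [0, 7, 12, 13].
Sparsity = 4.

4


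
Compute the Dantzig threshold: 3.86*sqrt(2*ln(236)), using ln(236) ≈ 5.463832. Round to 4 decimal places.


ln(236) ≈ 5.463832.
2*ln(n) ≈ 10.927664.
sqrt(2*ln(n)) ≈ sqrt(10.927664) ≈ 3.305702.
threshold ≈ 3.86*3.305702 = 12.76000972 ≈ 12.7600.

12.7600


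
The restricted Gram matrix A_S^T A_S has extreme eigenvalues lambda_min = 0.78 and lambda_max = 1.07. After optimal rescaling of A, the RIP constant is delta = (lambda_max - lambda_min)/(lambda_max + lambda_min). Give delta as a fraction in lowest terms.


lambda_max - lambda_min = 1.07 - 0.78 = 0.29.
lambda_max + lambda_min = 1.07 + 0.78 = 1.85.
delta = 0.29/1.85 = 29/185.

29/185


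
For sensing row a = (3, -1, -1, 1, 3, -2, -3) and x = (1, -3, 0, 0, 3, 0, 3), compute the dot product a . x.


Non-zero terms: ['3*1', '-1*-3', '3*3', '-3*3']
Products: [3, 3, 9, -9]
y = sum = 6.

6


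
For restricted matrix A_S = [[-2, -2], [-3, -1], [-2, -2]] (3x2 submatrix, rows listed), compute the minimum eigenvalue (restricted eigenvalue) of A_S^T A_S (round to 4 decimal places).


A_S^T A_S = [[17, 11], [11, 9]].
trace = 26.
det = 32.
disc = trace^2 - 4*det = 676 - 4*32 = 548.
sqrt(548) ≈ 23.409400.
lam_min = (26 - sqrt(548))/2 ≈ (26 - 23.409400)/2 = 1.2953 ≈ 1.2953.

1.2953


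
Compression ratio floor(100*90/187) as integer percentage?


100*m/n = 100*90/187 ≈ 48.1283.
floor = 48.

48


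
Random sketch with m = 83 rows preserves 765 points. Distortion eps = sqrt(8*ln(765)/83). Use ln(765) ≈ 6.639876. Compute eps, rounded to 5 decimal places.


ln(765) ≈ 6.639876.
8*ln(N)/m ≈ 8*6.639876/83 ≈ 0.63998805.
eps = sqrt(0.63998805) ≈ 0.7999925 ≈ 0.79999.

0.79999


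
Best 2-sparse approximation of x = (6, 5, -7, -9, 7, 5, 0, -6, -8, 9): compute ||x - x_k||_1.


Sorted |x_i| descending: [9, 9, 8, 7, 7, 6, 6, 5, 5, 0]
Keep top 2: [9, 9]
Tail entries: [8, 7, 7, 6, 6, 5, 5, 0]
L1 error = sum of tail = 44.

44


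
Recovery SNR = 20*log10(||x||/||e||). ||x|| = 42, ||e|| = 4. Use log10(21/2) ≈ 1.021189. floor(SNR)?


||x||/||e|| = 42/4 = 21/2.
log10(21/2) ≈ 1.021189.
20*log10(||x||/||e||) ≈ 20*1.021189 = 20.42378.
floor(20.42378) = 20.

20


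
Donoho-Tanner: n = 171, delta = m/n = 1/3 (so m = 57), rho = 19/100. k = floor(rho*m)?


m = 1/3*171 = 57.
rho = 19/100.
rho*m = 19/100*57 = 10.83.
k = floor(10.83) = 10.

10


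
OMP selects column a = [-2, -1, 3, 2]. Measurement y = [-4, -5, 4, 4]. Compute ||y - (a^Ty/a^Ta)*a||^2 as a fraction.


a^T a = 18.
a^T y = 33.
coeff = 33/18 = 11/6.
||r||^2 = 25/2.

25/2


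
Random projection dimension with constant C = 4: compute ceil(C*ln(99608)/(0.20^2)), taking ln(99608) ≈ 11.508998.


ln(99608) ≈ 11.508998.
eps^2 = 0.20^2 = 0.04.
C*ln(N)/eps^2 ≈ 4*11.508998/0.04 ≈ 1150.8998.
m = ceil(1150.8998) = 1151.

1151


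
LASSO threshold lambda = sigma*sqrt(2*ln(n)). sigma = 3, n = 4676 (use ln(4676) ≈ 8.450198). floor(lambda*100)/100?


ln(4676) ≈ 8.450198.
2*ln(n) ≈ 16.900396.
sqrt(2*ln(n)) ≈ sqrt(16.900396) ≈ 4.111009.
lambda ≈ 3*4.111009 = 12.333027.
floor(lambda*100)/100 = 12.33.

12.33


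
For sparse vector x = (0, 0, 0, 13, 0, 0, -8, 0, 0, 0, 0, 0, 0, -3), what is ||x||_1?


Non-zero entries: [(3, 13), (6, -8), (13, -3)]
Absolute values: [13, 8, 3]
||x||_1 = sum = 24.

24


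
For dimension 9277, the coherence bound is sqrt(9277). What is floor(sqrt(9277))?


96^2 = 9216 <= 9277 < 9409 = 97^2, so 96 <= sqrt(9277) < 97.
floor(sqrt(9277)) = 96.

96


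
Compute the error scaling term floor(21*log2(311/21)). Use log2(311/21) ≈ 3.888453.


log2(n/k) = log2(311/21) ≈ 3.888453.
k*log2(n/k) ≈ 21*3.888453 = 81.657513.
floor(81.657513) = 81.

81


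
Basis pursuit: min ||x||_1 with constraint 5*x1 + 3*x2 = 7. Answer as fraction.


Axis intercepts:
  x1 = 7/5, x2 = 0: L1 = 7/5
  x1 = 0, x2 = 7/3: L1 = 7/3
x* = (7/5, 0)
||x*||_1 = 7/5.

7/5


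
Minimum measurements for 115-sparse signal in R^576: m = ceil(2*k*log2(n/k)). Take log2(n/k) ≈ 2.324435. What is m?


log2(n/k) = log2(576/115) ≈ 2.324435.
2*k*log2(n/k) ≈ 2*115*2.324435 = 534.62005.
m = ceil(534.62005) = 535.

535


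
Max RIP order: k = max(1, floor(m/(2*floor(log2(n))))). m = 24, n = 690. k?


floor(log2(690)) = 9.
2*9 = 18.
m/(2*floor(log2(n))) = 24/18 ≈ 1.3333.
floor = 1.
k = max(1, 1) = 1.

1


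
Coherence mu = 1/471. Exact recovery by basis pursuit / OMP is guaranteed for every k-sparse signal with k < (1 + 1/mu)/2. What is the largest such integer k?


1/mu = 471.
1 + 1/mu = 472.
(1 + 1/mu)/2 = 236 is an integer and the inequality is strict, so k_max = 236 - 1 = 235.

235


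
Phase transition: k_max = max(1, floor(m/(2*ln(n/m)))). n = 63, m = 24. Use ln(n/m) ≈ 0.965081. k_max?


n/m = 63/24 = 21/8.
ln(n/m) ≈ 0.965081.
2*ln(n/m) ≈ 1.930162.
m/(2*ln(n/m)) ≈ 24/1.930162 ≈ 12.4342.
floor = 12.
k_max = max(1, 12) = 12.

12


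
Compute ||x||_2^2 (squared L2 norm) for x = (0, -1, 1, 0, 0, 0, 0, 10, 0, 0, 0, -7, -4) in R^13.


Non-zero entries: [(1, -1), (2, 1), (7, 10), (11, -7), (12, -4)]
Squares: [1, 1, 100, 49, 16]
||x||_2^2 = sum = 167.

167


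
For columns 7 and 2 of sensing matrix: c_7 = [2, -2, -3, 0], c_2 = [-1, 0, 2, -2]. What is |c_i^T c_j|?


Inner product: 2*-1 + -2*0 + -3*2 + 0*-2
Products: [-2, 0, -6, 0]
Sum = -8.
|dot| = 8.

8


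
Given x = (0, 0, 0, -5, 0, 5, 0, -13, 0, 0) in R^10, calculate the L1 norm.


Non-zero entries: [(3, -5), (5, 5), (7, -13)]
Absolute values: [5, 5, 13]
||x||_1 = sum = 23.

23


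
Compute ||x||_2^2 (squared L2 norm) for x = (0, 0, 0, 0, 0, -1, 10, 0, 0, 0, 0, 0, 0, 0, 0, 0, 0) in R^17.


Non-zero entries: [(5, -1), (6, 10)]
Squares: [1, 100]
||x||_2^2 = sum = 101.

101


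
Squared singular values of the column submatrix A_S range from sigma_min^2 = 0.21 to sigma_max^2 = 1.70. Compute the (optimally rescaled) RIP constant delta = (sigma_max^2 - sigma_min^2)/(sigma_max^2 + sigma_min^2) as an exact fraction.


lambda_max - lambda_min = 1.70 - 0.21 = 1.49.
lambda_max + lambda_min = 1.70 + 0.21 = 1.91.
delta = 1.49/1.91 = 149/191.

149/191


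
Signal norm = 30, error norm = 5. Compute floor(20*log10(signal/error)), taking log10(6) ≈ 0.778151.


||x||/||e|| = 30/5 = 6.
log10(6) ≈ 0.778151.
20*log10(||x||/||e||) ≈ 20*0.778151 = 15.56302.
floor(15.56302) = 15.

15


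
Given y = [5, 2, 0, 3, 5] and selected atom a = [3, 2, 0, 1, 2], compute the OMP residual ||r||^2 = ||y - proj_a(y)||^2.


a^T a = 18.
a^T y = 32.
coeff = 32/18 = 16/9.
||r||^2 = 55/9.

55/9


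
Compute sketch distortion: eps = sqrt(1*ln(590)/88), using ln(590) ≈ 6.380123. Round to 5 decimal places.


ln(590) ≈ 6.380123.
1*ln(N)/m ≈ 1*6.380123/88 ≈ 0.0725014.
eps = sqrt(0.0725014) ≈ 0.2692608 ≈ 0.26926.

0.26926


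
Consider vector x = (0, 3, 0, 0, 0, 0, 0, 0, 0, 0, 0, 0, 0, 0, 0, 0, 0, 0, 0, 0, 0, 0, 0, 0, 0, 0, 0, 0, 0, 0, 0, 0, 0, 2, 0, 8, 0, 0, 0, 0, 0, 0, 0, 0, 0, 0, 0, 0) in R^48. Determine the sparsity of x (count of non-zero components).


Non-zero positions: [1, 33, 35].
Sparsity = 3.

3


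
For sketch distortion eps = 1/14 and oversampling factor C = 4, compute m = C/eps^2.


1/eps = 14.
(1/eps)^2 = 196.
m = 4*196 = 784.

784


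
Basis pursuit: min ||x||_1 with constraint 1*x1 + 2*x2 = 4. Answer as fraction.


Axis intercepts:
  x1 = 4, x2 = 0: L1 = 4
  x1 = 0, x2 = 2: L1 = 2
x* = (0, 2)
||x*||_1 = 2.

2


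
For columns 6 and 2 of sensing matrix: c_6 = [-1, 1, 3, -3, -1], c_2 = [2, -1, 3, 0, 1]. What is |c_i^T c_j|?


Inner product: -1*2 + 1*-1 + 3*3 + -3*0 + -1*1
Products: [-2, -1, 9, 0, -1]
Sum = 5.
|dot| = 5.

5


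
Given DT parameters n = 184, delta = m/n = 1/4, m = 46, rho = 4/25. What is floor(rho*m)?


m = 1/4*184 = 46.
rho = 4/25.
rho*m = 4/25*46 = 7.36.
k = floor(7.36) = 7.

7


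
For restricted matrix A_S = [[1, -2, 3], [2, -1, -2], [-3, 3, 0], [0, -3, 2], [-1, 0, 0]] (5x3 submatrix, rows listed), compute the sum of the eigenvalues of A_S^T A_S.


Sum of eigenvalues of A_S^T A_S = trace(A_S^T A_S) = sum of squared column norms of A_S.
A_S^T A_S diagonal: [15, 23, 17].
trace = 15 + 23 + 17 = 55.

55


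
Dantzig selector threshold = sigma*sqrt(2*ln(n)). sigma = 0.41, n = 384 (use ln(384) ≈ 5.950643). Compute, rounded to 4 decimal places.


ln(384) ≈ 5.950643.
2*ln(n) ≈ 11.901286.
sqrt(2*ln(n)) ≈ sqrt(11.901286) ≈ 3.449824.
threshold ≈ 0.41*3.449824 = 1.41442784 ≈ 1.4144.

1.4144


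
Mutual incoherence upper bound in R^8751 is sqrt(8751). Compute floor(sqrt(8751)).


93^2 = 8649 <= 8751 < 8836 = 94^2, so 93 <= sqrt(8751) < 94.
floor(sqrt(8751)) = 93.

93


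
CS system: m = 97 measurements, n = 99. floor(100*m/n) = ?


100*m/n = 100*97/99 ≈ 97.9798.
floor = 97.

97


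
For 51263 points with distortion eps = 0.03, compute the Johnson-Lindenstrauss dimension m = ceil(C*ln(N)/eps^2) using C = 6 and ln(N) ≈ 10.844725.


ln(51263) ≈ 10.844725.
eps^2 = 0.03^2 = 0.0009.
C*ln(N)/eps^2 ≈ 6*10.844725/0.0009 ≈ 72298.1667.
m = ceil(72298.1667) = 72299.

72299


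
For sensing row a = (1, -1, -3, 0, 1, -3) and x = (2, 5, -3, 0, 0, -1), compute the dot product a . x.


Non-zero terms: ['1*2', '-1*5', '-3*-3', '-3*-1']
Products: [2, -5, 9, 3]
y = sum = 9.

9


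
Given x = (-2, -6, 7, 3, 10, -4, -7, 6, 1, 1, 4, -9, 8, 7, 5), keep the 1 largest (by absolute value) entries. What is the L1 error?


Sorted |x_i| descending: [10, 9, 8, 7, 7, 7, 6, 6, 5, 4, 4, 3, 2, 1, 1]
Keep top 1: [10]
Tail entries: [9, 8, 7, 7, 7, 6, 6, 5, 4, 4, 3, 2, 1, 1]
L1 error = sum of tail = 70.

70


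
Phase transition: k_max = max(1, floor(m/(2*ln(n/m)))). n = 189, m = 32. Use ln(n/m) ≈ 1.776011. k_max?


n/m = 189/32.
ln(n/m) ≈ 1.776011.
2*ln(n/m) ≈ 3.552022.
m/(2*ln(n/m)) ≈ 32/3.552022 ≈ 9.009.
floor = 9.
k_max = max(1, 9) = 9.

9


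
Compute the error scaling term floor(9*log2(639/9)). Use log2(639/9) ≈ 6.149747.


log2(n/k) = log2(639/9) ≈ 6.149747.
k*log2(n/k) ≈ 9*6.149747 = 55.347723.
floor(55.347723) = 55.

55


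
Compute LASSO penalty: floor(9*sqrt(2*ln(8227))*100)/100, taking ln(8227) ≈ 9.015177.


ln(8227) ≈ 9.015177.
2*ln(n) ≈ 18.030354.
sqrt(2*ln(n)) ≈ sqrt(18.030354) ≈ 4.246216.
lambda ≈ 9*4.246216 = 38.215944.
floor(lambda*100)/100 = 38.21.

38.21


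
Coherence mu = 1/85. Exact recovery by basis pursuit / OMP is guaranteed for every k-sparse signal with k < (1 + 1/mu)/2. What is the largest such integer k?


1/mu = 85.
1 + 1/mu = 86.
(1 + 1/mu)/2 = 43 is an integer and the inequality is strict, so k_max = 43 - 1 = 42.

42


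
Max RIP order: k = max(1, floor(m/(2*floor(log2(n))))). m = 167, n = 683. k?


floor(log2(683)) = 9.
2*9 = 18.
m/(2*floor(log2(n))) = 167/18 ≈ 9.2778.
floor = 9.
k = max(1, 9) = 9.

9


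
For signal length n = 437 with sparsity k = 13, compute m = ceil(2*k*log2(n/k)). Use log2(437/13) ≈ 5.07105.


log2(n/k) = log2(437/13) ≈ 5.07105.
2*k*log2(n/k) ≈ 2*13*5.07105 = 131.8473.
m = ceil(131.8473) = 132.

132


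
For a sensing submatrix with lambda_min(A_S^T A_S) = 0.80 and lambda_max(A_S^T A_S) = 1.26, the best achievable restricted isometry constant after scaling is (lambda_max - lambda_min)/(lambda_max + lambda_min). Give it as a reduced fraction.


lambda_max - lambda_min = 1.26 - 0.80 = 0.46.
lambda_max + lambda_min = 1.26 + 0.80 = 2.06.
delta = 0.46/2.06 = 46/206 = 23/103.

23/103


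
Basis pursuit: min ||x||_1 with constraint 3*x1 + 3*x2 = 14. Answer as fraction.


Axis intercepts:
  x1 = 14/3, x2 = 0: L1 = 14/3
  x1 = 0, x2 = 14/3: L1 = 14/3
x* = (14/3, 0)
||x*||_1 = 14/3.

14/3


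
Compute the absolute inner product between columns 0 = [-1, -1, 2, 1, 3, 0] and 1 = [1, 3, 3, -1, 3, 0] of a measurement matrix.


Inner product: -1*1 + -1*3 + 2*3 + 1*-1 + 3*3 + 0*0
Products: [-1, -3, 6, -1, 9, 0]
Sum = 10.
|dot| = 10.

10


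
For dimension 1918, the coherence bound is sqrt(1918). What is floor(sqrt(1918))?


43^2 = 1849 <= 1918 < 1936 = 44^2, so 43 <= sqrt(1918) < 44.
floor(sqrt(1918)) = 43.

43


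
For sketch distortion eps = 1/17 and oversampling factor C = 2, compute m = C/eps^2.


1/eps = 17.
(1/eps)^2 = 289.
m = 2*289 = 578.

578


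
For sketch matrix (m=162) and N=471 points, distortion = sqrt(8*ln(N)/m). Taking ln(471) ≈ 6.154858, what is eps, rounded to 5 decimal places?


ln(471) ≈ 6.154858.
8*ln(N)/m ≈ 8*6.154858/162 ≈ 0.3039436.
eps = sqrt(0.3039436) ≈ 0.5513108 ≈ 0.55131.

0.55131


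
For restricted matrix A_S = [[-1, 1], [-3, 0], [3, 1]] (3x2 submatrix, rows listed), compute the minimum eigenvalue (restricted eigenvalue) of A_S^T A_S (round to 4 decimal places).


A_S^T A_S = [[19, 2], [2, 2]].
trace = 21.
det = 34.
disc = trace^2 - 4*det = 441 - 4*34 = 305.
sqrt(305) ≈ 17.464249.
lam_min = (21 - sqrt(305))/2 ≈ (21 - 17.464249)/2 = 1.7678755 ≈ 1.7679.

1.7679


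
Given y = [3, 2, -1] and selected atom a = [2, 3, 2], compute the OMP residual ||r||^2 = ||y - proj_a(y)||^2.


a^T a = 17.
a^T y = 10.
coeff = 10/17 = 10/17.
||r||^2 = 138/17.

138/17


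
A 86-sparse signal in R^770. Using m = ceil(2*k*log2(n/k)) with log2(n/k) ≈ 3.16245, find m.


log2(n/k) = log2(770/86) ≈ 3.16245.
2*k*log2(n/k) ≈ 2*86*3.16245 = 543.9414.
m = ceil(543.9414) = 544.

544


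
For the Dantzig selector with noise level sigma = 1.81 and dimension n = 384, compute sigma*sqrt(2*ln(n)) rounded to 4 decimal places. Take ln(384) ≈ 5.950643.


ln(384) ≈ 5.950643.
2*ln(n) ≈ 11.901286.
sqrt(2*ln(n)) ≈ sqrt(11.901286) ≈ 3.449824.
threshold ≈ 1.81*3.449824 = 6.24418144 ≈ 6.2442.

6.2442


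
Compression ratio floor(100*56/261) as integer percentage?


100*m/n = 100*56/261 ≈ 21.4559.
floor = 21.

21


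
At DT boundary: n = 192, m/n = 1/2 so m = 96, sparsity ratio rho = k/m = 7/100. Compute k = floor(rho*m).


m = 1/2*192 = 96.
rho = 7/100.
rho*m = 7/100*96 = 6.72.
k = floor(6.72) = 6.

6


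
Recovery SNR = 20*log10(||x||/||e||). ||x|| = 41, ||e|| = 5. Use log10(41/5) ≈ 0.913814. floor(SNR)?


||x||/||e|| = 41/5.
log10(41/5) ≈ 0.913814.
20*log10(||x||/||e||) ≈ 20*0.913814 = 18.27628.
floor(18.27628) = 18.

18


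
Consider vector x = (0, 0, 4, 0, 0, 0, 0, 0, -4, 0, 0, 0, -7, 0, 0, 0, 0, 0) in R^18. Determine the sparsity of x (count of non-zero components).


Non-zero positions: [2, 8, 12].
Sparsity = 3.

3


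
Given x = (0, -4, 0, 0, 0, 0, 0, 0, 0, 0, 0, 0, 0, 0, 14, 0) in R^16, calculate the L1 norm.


Non-zero entries: [(1, -4), (14, 14)]
Absolute values: [4, 14]
||x||_1 = sum = 18.

18


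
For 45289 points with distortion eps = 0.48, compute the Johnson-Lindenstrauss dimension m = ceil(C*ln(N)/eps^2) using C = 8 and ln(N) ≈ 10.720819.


ln(45289) ≈ 10.720819.
eps^2 = 0.48^2 = 0.2304.
C*ln(N)/eps^2 ≈ 8*10.720819/0.2304 ≈ 372.2507.
m = ceil(372.2507) = 373.

373


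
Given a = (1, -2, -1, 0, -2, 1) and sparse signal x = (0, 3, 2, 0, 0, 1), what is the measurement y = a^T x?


Non-zero terms: ['-2*3', '-1*2', '1*1']
Products: [-6, -2, 1]
y = sum = -7.

-7


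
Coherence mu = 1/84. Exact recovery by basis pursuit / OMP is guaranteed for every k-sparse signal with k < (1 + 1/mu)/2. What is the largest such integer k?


1/mu = 84.
1 + 1/mu = 85.
(1 + 1/mu)/2 = 42.5 is not an integer, so k_max = floor(42.5) = 42.

42


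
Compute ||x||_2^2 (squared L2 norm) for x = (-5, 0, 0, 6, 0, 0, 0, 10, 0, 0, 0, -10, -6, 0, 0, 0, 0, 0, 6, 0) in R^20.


Non-zero entries: [(0, -5), (3, 6), (7, 10), (11, -10), (12, -6), (18, 6)]
Squares: [25, 36, 100, 100, 36, 36]
||x||_2^2 = sum = 333.

333


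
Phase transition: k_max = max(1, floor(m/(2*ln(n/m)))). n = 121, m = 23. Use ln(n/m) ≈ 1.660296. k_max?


n/m = 121/23.
ln(n/m) ≈ 1.660296.
2*ln(n/m) ≈ 3.320592.
m/(2*ln(n/m)) ≈ 23/3.320592 ≈ 6.9265.
floor = 6.
k_max = max(1, 6) = 6.

6


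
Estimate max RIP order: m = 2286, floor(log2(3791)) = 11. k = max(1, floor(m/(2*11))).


floor(log2(3791)) = 11.
2*11 = 22.
m/(2*floor(log2(n))) = 2286/22 ≈ 103.9091.
floor = 103.
k = max(1, 103) = 103.

103


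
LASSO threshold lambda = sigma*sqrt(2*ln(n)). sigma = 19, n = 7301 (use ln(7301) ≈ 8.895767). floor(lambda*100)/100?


ln(7301) ≈ 8.895767.
2*ln(n) ≈ 17.791534.
sqrt(2*ln(n)) ≈ sqrt(17.791534) ≈ 4.218001.
lambda ≈ 19*4.218001 = 80.142019.
floor(lambda*100)/100 = 80.14.

80.14


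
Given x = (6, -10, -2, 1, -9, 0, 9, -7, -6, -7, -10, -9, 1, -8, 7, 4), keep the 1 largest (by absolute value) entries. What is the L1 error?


Sorted |x_i| descending: [10, 10, 9, 9, 9, 8, 7, 7, 7, 6, 6, 4, 2, 1, 1, 0]
Keep top 1: [10]
Tail entries: [10, 9, 9, 9, 8, 7, 7, 7, 6, 6, 4, 2, 1, 1, 0]
L1 error = sum of tail = 86.

86


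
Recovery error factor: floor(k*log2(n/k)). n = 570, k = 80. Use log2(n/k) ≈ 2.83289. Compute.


log2(n/k) = log2(570/80) ≈ 2.83289.
k*log2(n/k) ≈ 80*2.83289 = 226.6312.
floor(226.6312) = 226.

226


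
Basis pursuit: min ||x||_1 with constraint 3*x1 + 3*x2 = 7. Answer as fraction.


Axis intercepts:
  x1 = 7/3, x2 = 0: L1 = 7/3
  x1 = 0, x2 = 7/3: L1 = 7/3
x* = (7/3, 0)
||x*||_1 = 7/3.

7/3


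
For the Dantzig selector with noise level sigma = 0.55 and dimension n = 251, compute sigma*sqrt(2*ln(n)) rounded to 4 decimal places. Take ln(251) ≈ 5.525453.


ln(251) ≈ 5.525453.
2*ln(n) ≈ 11.050906.
sqrt(2*ln(n)) ≈ sqrt(11.050906) ≈ 3.32429.
threshold ≈ 0.55*3.32429 = 1.8283595 ≈ 1.8284.

1.8284


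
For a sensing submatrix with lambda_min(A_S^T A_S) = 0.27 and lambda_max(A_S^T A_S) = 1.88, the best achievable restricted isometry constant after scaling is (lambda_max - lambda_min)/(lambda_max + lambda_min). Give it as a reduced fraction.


lambda_max - lambda_min = 1.88 - 0.27 = 1.61.
lambda_max + lambda_min = 1.88 + 0.27 = 2.15.
delta = 1.61/2.15 = 161/215.

161/215


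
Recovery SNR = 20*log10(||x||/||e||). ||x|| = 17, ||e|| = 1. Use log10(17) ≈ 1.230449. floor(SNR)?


||x||/||e|| = 17/1 = 17.
log10(17) ≈ 1.230449.
20*log10(||x||/||e||) ≈ 20*1.230449 = 24.60898.
floor(24.60898) = 24.

24


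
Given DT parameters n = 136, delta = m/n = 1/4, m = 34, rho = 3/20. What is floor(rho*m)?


m = 1/4*136 = 34.
rho = 3/20.
rho*m = 3/20*34 = 5.1.
k = floor(5.1) = 5.

5


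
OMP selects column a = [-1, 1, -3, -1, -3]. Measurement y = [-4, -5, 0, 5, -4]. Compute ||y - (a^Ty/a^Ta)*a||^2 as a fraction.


a^T a = 21.
a^T y = 6.
coeff = 6/21 = 2/7.
||r||^2 = 562/7.

562/7


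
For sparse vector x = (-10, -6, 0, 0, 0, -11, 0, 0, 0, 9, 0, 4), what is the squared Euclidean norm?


Non-zero entries: [(0, -10), (1, -6), (5, -11), (9, 9), (11, 4)]
Squares: [100, 36, 121, 81, 16]
||x||_2^2 = sum = 354.

354


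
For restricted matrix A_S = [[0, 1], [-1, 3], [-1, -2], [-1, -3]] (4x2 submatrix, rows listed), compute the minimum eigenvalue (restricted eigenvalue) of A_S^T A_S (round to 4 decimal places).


A_S^T A_S = [[3, 2], [2, 23]].
trace = 26.
det = 65.
disc = trace^2 - 4*det = 676 - 4*65 = 416.
sqrt(416) ≈ 20.396078.
lam_min = (26 - sqrt(416))/2 ≈ (26 - 20.396078)/2 = 2.801961 ≈ 2.8020.

2.8020


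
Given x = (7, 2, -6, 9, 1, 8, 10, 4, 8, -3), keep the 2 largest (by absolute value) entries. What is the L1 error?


Sorted |x_i| descending: [10, 9, 8, 8, 7, 6, 4, 3, 2, 1]
Keep top 2: [10, 9]
Tail entries: [8, 8, 7, 6, 4, 3, 2, 1]
L1 error = sum of tail = 39.

39


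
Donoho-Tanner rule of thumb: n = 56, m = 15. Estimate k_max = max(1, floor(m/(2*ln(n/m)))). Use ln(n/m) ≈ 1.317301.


n/m = 56/15.
ln(n/m) ≈ 1.317301.
2*ln(n/m) ≈ 2.634602.
m/(2*ln(n/m)) ≈ 15/2.634602 ≈ 5.6935.
floor = 5.
k_max = max(1, 5) = 5.

5


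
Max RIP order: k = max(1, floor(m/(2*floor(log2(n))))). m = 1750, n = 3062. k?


floor(log2(3062)) = 11.
2*11 = 22.
m/(2*floor(log2(n))) = 1750/22 ≈ 79.5455.
floor = 79.
k = max(1, 79) = 79.

79


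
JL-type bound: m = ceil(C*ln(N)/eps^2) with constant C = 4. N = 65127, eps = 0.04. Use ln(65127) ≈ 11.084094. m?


ln(65127) ≈ 11.084094.
eps^2 = 0.04^2 = 0.0016.
C*ln(N)/eps^2 ≈ 4*11.084094/0.0016 ≈ 27710.235.
m = ceil(27710.235) = 27711.

27711


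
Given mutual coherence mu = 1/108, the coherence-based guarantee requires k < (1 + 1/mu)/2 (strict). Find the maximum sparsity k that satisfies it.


1/mu = 108.
1 + 1/mu = 109.
(1 + 1/mu)/2 = 54.5 is not an integer, so k_max = floor(54.5) = 54.

54


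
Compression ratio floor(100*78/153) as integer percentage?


100*m/n = 100*78/153 ≈ 50.9804.
floor = 50.

50


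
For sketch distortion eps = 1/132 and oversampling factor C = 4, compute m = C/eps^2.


1/eps = 132.
(1/eps)^2 = 17424.
m = 4*17424 = 69696.

69696


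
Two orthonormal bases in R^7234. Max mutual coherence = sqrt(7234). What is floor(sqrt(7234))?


85^2 = 7225 <= 7234 < 7396 = 86^2, so 85 <= sqrt(7234) < 86.
floor(sqrt(7234)) = 85.

85


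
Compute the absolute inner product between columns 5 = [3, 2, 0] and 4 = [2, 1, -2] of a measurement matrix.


Inner product: 3*2 + 2*1 + 0*-2
Products: [6, 2, 0]
Sum = 8.
|dot| = 8.

8


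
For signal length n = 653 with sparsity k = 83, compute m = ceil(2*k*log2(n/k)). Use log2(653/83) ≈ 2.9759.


log2(n/k) = log2(653/83) ≈ 2.9759.
2*k*log2(n/k) ≈ 2*83*2.9759 = 493.9994.
m = ceil(493.9994) = 494.

494


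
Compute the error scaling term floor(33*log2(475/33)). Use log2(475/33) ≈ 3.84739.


log2(n/k) = log2(475/33) ≈ 3.84739.
k*log2(n/k) ≈ 33*3.84739 = 126.96387.
floor(126.96387) = 126.

126


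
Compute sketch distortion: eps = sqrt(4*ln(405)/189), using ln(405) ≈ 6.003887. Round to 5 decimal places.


ln(405) ≈ 6.003887.
4*ln(N)/m ≈ 4*6.003887/189 ≈ 0.12706639.
eps = sqrt(0.12706639) ≈ 0.3564637 ≈ 0.35646.

0.35646


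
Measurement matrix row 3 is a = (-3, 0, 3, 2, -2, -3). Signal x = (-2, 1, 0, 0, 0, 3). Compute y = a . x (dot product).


Non-zero terms: ['-3*-2', '0*1', '-3*3']
Products: [6, 0, -9]
y = sum = -3.

-3


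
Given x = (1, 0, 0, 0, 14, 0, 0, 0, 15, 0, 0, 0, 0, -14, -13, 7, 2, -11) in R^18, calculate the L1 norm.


Non-zero entries: [(0, 1), (4, 14), (8, 15), (13, -14), (14, -13), (15, 7), (16, 2), (17, -11)]
Absolute values: [1, 14, 15, 14, 13, 7, 2, 11]
||x||_1 = sum = 77.

77


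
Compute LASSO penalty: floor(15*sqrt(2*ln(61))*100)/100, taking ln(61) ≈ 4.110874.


ln(61) ≈ 4.110874.
2*ln(n) ≈ 8.221748.
sqrt(2*ln(n)) ≈ sqrt(8.221748) ≈ 2.867359.
lambda ≈ 15*2.867359 = 43.010385.
floor(lambda*100)/100 = 43.01.

43.01


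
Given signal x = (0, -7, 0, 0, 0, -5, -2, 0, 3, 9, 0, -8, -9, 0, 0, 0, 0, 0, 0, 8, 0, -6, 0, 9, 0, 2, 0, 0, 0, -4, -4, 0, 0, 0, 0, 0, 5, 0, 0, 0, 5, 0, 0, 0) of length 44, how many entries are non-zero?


Non-zero positions: [1, 5, 6, 8, 9, 11, 12, 19, 21, 23, 25, 29, 30, 36, 40].
Sparsity = 15.

15


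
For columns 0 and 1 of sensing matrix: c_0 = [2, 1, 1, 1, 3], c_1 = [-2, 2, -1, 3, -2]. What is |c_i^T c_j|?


Inner product: 2*-2 + 1*2 + 1*-1 + 1*3 + 3*-2
Products: [-4, 2, -1, 3, -6]
Sum = -6.
|dot| = 6.

6


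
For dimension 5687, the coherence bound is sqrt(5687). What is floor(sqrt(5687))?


75^2 = 5625 <= 5687 < 5776 = 76^2, so 75 <= sqrt(5687) < 76.
floor(sqrt(5687)) = 75.

75


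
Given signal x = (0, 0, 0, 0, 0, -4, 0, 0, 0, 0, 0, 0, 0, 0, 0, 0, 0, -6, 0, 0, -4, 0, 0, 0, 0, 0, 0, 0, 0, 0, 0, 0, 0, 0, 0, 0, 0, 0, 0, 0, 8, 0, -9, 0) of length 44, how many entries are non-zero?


Non-zero positions: [5, 17, 20, 40, 42].
Sparsity = 5.

5


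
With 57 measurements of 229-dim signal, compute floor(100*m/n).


100*m/n = 100*57/229 ≈ 24.8908.
floor = 24.

24


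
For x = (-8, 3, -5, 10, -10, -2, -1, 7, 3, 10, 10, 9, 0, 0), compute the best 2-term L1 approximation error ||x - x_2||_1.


Sorted |x_i| descending: [10, 10, 10, 10, 9, 8, 7, 5, 3, 3, 2, 1, 0, 0]
Keep top 2: [10, 10]
Tail entries: [10, 10, 9, 8, 7, 5, 3, 3, 2, 1, 0, 0]
L1 error = sum of tail = 58.

58


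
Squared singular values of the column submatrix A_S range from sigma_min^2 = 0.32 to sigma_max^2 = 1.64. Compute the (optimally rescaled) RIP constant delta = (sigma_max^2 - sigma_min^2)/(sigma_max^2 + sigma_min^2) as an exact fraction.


lambda_max - lambda_min = 1.64 - 0.32 = 1.32.
lambda_max + lambda_min = 1.64 + 0.32 = 1.96.
delta = 1.32/1.96 = 132/196 = 33/49.

33/49


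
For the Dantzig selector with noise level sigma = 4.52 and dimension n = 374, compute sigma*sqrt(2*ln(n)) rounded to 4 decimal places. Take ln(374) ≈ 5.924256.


ln(374) ≈ 5.924256.
2*ln(n) ≈ 11.848512.
sqrt(2*ln(n)) ≈ sqrt(11.848512) ≈ 3.442167.
threshold ≈ 4.52*3.442167 = 15.55859484 ≈ 15.5586.

15.5586


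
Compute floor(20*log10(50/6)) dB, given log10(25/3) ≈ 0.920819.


||x||/||e|| = 50/6 = 25/3.
log10(25/3) ≈ 0.920819.
20*log10(||x||/||e||) ≈ 20*0.920819 = 18.41638.
floor(18.41638) = 18.

18


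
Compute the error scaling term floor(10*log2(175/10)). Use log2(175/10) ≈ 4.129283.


log2(n/k) = log2(175/10) ≈ 4.129283.
k*log2(n/k) ≈ 10*4.129283 = 41.29283.
floor(41.29283) = 41.

41


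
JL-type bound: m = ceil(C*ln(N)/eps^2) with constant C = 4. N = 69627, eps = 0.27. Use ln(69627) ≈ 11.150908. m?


ln(69627) ≈ 11.150908.
eps^2 = 0.27^2 = 0.0729.
C*ln(N)/eps^2 ≈ 4*11.150908/0.0729 ≈ 611.8468.
m = ceil(611.8468) = 612.

612


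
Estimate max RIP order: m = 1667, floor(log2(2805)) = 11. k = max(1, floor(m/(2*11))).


floor(log2(2805)) = 11.
2*11 = 22.
m/(2*floor(log2(n))) = 1667/22 ≈ 75.7727.
floor = 75.
k = max(1, 75) = 75.

75


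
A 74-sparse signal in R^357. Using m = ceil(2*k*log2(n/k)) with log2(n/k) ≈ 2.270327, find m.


log2(n/k) = log2(357/74) ≈ 2.270327.
2*k*log2(n/k) ≈ 2*74*2.270327 = 336.008396.
m = ceil(336.008396) = 337.

337


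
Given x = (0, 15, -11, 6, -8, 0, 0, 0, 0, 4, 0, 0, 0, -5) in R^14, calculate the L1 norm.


Non-zero entries: [(1, 15), (2, -11), (3, 6), (4, -8), (9, 4), (13, -5)]
Absolute values: [15, 11, 6, 8, 4, 5]
||x||_1 = sum = 49.

49


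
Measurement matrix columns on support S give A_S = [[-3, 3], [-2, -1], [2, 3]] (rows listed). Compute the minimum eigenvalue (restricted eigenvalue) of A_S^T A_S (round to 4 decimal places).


A_S^T A_S = [[17, -1], [-1, 19]].
trace = 36.
det = 322.
disc = trace^2 - 4*det = 1296 - 4*322 = 8.
sqrt(8) ≈ 2.828427.
lam_min = (36 - sqrt(8))/2 ≈ (36 - 2.828427)/2 = 16.5857865 ≈ 16.5858.

16.5858


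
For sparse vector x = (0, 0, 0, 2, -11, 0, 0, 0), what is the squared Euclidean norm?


Non-zero entries: [(3, 2), (4, -11)]
Squares: [4, 121]
||x||_2^2 = sum = 125.

125


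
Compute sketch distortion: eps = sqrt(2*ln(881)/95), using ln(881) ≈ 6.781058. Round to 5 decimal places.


ln(881) ≈ 6.781058.
2*ln(N)/m ≈ 2*6.781058/95 ≈ 0.14275912.
eps = sqrt(0.14275912) ≈ 0.3778348 ≈ 0.37783.

0.37783


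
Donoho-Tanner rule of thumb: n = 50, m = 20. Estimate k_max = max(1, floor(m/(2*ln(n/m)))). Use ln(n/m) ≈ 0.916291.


n/m = 50/20 = 5/2.
ln(n/m) ≈ 0.916291.
2*ln(n/m) ≈ 1.832582.
m/(2*ln(n/m)) ≈ 20/1.832582 ≈ 10.9136.
floor = 10.
k_max = max(1, 10) = 10.

10


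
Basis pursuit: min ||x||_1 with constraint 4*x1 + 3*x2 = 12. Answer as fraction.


Axis intercepts:
  x1 = 3, x2 = 0: L1 = 3
  x1 = 0, x2 = 4: L1 = 4
x* = (3, 0)
||x*||_1 = 3.

3


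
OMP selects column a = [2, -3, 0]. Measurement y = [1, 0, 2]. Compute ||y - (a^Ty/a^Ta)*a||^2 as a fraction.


a^T a = 13.
a^T y = 2.
coeff = 2/13 = 2/13.
||r||^2 = 61/13.

61/13


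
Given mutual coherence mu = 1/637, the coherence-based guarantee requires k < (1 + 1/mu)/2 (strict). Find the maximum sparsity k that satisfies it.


1/mu = 637.
1 + 1/mu = 638.
(1 + 1/mu)/2 = 319 is an integer and the inequality is strict, so k_max = 319 - 1 = 318.

318


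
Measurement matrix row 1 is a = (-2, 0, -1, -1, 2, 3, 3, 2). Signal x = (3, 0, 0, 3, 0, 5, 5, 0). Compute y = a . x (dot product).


Non-zero terms: ['-2*3', '-1*3', '3*5', '3*5']
Products: [-6, -3, 15, 15]
y = sum = 21.

21


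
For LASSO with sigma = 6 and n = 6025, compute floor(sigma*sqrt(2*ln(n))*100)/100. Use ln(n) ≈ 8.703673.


ln(6025) ≈ 8.703673.
2*ln(n) ≈ 17.407346.
sqrt(2*ln(n)) ≈ sqrt(17.407346) ≈ 4.172211.
lambda ≈ 6*4.172211 = 25.033266.
floor(lambda*100)/100 = 25.03.

25.03


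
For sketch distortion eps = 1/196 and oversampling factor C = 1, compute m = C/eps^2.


1/eps = 196.
(1/eps)^2 = 38416.
m = 1*38416 = 38416.

38416


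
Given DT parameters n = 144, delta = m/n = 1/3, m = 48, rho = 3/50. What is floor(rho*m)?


m = 1/3*144 = 48.
rho = 3/50.
rho*m = 3/50*48 = 2.88.
k = floor(2.88) = 2.

2


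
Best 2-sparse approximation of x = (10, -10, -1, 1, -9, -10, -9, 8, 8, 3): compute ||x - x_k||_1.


Sorted |x_i| descending: [10, 10, 10, 9, 9, 8, 8, 3, 1, 1]
Keep top 2: [10, 10]
Tail entries: [10, 9, 9, 8, 8, 3, 1, 1]
L1 error = sum of tail = 49.

49


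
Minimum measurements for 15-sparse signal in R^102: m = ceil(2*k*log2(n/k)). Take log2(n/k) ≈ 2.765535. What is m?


log2(n/k) = log2(102/15) ≈ 2.765535.
2*k*log2(n/k) ≈ 2*15*2.765535 = 82.96605.
m = ceil(82.96605) = 83.

83


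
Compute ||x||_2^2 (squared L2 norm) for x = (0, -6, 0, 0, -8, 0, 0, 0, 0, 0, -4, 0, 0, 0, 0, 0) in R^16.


Non-zero entries: [(1, -6), (4, -8), (10, -4)]
Squares: [36, 64, 16]
||x||_2^2 = sum = 116.

116


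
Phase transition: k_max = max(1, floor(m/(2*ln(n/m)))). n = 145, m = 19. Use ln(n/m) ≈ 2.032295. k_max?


n/m = 145/19.
ln(n/m) ≈ 2.032295.
2*ln(n/m) ≈ 4.06459.
m/(2*ln(n/m)) ≈ 19/4.06459 ≈ 4.6745.
floor = 4.
k_max = max(1, 4) = 4.

4


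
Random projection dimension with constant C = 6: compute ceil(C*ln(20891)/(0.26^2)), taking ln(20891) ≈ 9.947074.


ln(20891) ≈ 9.947074.
eps^2 = 0.26^2 = 0.0676.
C*ln(N)/eps^2 ≈ 6*9.947074/0.0676 ≈ 882.8764.
m = ceil(882.8764) = 883.

883


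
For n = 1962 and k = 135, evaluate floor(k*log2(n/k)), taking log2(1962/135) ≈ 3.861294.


log2(n/k) = log2(1962/135) ≈ 3.861294.
k*log2(n/k) ≈ 135*3.861294 = 521.27469.
floor(521.27469) = 521.

521


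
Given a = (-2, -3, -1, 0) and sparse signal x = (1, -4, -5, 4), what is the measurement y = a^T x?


Non-zero terms: ['-2*1', '-3*-4', '-1*-5', '0*4']
Products: [-2, 12, 5, 0]
y = sum = 15.

15


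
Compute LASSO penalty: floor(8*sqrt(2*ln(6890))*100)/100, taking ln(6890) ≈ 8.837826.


ln(6890) ≈ 8.837826.
2*ln(n) ≈ 17.675652.
sqrt(2*ln(n)) ≈ sqrt(17.675652) ≈ 4.204242.
lambda ≈ 8*4.204242 = 33.633936.
floor(lambda*100)/100 = 33.63.

33.63


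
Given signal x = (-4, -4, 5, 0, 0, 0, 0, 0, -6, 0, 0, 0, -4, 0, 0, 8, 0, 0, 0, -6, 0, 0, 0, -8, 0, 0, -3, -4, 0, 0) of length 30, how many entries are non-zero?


Non-zero positions: [0, 1, 2, 8, 12, 15, 19, 23, 26, 27].
Sparsity = 10.

10


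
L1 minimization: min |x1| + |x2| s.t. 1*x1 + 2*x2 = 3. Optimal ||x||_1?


Axis intercepts:
  x1 = 3, x2 = 0: L1 = 3
  x1 = 0, x2 = 3/2: L1 = 3/2
x* = (0, 3/2)
||x*||_1 = 3/2.

3/2


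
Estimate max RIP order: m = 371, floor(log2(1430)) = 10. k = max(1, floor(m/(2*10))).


floor(log2(1430)) = 10.
2*10 = 20.
m/(2*floor(log2(n))) = 371/20 ≈ 18.55.
floor = 18.
k = max(1, 18) = 18.

18


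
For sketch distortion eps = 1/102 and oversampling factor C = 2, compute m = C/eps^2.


1/eps = 102.
(1/eps)^2 = 10404.
m = 2*10404 = 20808.

20808


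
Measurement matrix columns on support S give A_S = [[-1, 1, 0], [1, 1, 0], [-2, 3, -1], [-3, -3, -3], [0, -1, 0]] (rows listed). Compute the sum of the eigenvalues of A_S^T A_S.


Sum of eigenvalues of A_S^T A_S = trace(A_S^T A_S) = sum of squared column norms of A_S.
A_S^T A_S diagonal: [15, 21, 10].
trace = 15 + 21 + 10 = 46.

46


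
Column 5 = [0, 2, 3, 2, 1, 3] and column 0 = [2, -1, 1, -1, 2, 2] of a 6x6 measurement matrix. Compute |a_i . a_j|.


Inner product: 0*2 + 2*-1 + 3*1 + 2*-1 + 1*2 + 3*2
Products: [0, -2, 3, -2, 2, 6]
Sum = 7.
|dot| = 7.

7


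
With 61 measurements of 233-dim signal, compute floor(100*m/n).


100*m/n = 100*61/233 ≈ 26.1803.
floor = 26.

26


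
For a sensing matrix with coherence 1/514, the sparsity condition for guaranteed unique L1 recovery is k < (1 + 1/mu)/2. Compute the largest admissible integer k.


1/mu = 514.
1 + 1/mu = 515.
(1 + 1/mu)/2 = 257.5 is not an integer, so k_max = floor(257.5) = 257.

257


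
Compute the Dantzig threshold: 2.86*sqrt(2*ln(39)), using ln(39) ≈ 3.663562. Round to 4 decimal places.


ln(39) ≈ 3.663562.
2*ln(n) ≈ 7.327124.
sqrt(2*ln(n)) ≈ sqrt(7.327124) ≈ 2.706866.
threshold ≈ 2.86*2.706866 = 7.74163676 ≈ 7.7416.

7.7416


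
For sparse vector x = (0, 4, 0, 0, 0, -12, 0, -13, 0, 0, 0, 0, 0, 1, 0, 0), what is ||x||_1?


Non-zero entries: [(1, 4), (5, -12), (7, -13), (13, 1)]
Absolute values: [4, 12, 13, 1]
||x||_1 = sum = 30.

30


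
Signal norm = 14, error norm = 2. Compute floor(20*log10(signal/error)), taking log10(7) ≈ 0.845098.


||x||/||e|| = 14/2 = 7.
log10(7) ≈ 0.845098.
20*log10(||x||/||e||) ≈ 20*0.845098 = 16.90196.
floor(16.90196) = 16.

16


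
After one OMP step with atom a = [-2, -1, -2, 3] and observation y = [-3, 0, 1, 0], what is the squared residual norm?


a^T a = 18.
a^T y = 4.
coeff = 4/18 = 2/9.
||r||^2 = 82/9.

82/9


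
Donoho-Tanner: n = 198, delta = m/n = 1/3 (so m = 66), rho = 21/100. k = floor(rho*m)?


m = 1/3*198 = 66.
rho = 21/100.
rho*m = 21/100*66 = 13.86.
k = floor(13.86) = 13.

13


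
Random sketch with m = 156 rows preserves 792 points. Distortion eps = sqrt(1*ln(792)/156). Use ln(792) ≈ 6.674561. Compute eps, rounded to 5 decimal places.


ln(792) ≈ 6.674561.
1*ln(N)/m ≈ 1*6.674561/156 ≈ 0.04278565.
eps = sqrt(0.04278565) ≈ 0.2068469 ≈ 0.20685.

0.20685


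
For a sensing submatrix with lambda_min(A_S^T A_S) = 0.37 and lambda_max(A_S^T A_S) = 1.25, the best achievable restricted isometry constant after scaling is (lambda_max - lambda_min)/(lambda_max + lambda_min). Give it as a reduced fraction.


lambda_max - lambda_min = 1.25 - 0.37 = 0.88.
lambda_max + lambda_min = 1.25 + 0.37 = 1.62.
delta = 0.88/1.62 = 88/162 = 44/81.

44/81


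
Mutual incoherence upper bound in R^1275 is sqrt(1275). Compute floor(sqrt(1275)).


35^2 = 1225 <= 1275 < 1296 = 36^2, so 35 <= sqrt(1275) < 36.
floor(sqrt(1275)) = 35.

35


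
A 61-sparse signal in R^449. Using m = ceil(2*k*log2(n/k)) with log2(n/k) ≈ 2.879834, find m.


log2(n/k) = log2(449/61) ≈ 2.879834.
2*k*log2(n/k) ≈ 2*61*2.879834 = 351.339748.
m = ceil(351.339748) = 352.

352


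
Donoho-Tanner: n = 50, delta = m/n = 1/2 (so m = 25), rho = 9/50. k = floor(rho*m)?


m = 1/2*50 = 25.
rho = 9/50.
rho*m = 9/50*25 = 4.5.
k = floor(4.5) = 4.

4


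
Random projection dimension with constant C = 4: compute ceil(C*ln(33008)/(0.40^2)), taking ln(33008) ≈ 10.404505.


ln(33008) ≈ 10.404505.
eps^2 = 0.40^2 = 0.16.
C*ln(N)/eps^2 ≈ 4*10.404505/0.16 ≈ 260.1126.
m = ceil(260.1126) = 261.

261


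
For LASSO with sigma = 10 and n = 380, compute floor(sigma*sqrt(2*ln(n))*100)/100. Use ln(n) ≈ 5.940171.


ln(380) ≈ 5.940171.
2*ln(n) ≈ 11.880342.
sqrt(2*ln(n)) ≈ sqrt(11.880342) ≈ 3.446787.
lambda ≈ 10*3.446787 = 34.46787.
floor(lambda*100)/100 = 34.46.

34.46


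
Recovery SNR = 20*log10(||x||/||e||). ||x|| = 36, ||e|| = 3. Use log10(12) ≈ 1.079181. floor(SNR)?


||x||/||e|| = 36/3 = 12.
log10(12) ≈ 1.079181.
20*log10(||x||/||e||) ≈ 20*1.079181 = 21.58362.
floor(21.58362) = 21.

21


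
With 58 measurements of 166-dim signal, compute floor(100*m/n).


100*m/n = 100*58/166 ≈ 34.9398.
floor = 34.

34


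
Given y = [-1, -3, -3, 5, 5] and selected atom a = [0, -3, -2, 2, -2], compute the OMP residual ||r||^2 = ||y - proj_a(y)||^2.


a^T a = 21.
a^T y = 15.
coeff = 15/21 = 5/7.
||r||^2 = 408/7.

408/7
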